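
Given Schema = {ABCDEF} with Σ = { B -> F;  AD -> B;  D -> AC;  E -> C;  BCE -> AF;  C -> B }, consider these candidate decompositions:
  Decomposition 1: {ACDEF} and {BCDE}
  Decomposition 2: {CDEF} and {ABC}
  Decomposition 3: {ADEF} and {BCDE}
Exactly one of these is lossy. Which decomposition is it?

Decomposition 1: common = {CDE}, closure = {ABCDEF} → lossless.
Decomposition 2: common = {C}, closure = {BCF} → lossy.
Decomposition 3: common = {DE}, closure = {ABCDEF} → lossless.

Decomposition 2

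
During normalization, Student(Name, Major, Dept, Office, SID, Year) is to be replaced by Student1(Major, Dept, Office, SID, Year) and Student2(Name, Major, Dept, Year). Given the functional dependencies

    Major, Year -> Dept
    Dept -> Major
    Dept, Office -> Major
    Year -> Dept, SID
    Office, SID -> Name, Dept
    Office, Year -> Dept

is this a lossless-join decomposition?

No

Common attributes: Student1 ∩ Student2 = {Major, Dept, Year}.
Closure of {Major, Dept, Year}: Year → Dept, SID applies, adding SID. So (Major, Dept, Year)⁺ = {Major, Dept, SID, Year}.
The closure contains neither all of Student1 = {Major, Dept, Office, SID, Year} nor all of Student2 = {Name, Major, Dept, Year}, so the common attributes are not a superkey of either fragment. The join is lossy.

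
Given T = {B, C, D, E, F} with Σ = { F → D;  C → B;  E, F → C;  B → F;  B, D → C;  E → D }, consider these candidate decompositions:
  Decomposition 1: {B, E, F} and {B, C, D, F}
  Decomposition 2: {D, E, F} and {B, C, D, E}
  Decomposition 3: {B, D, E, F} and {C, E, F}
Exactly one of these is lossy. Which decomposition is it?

Decomposition 1: common = {B, F}, closure = {B, C, D, F} → lossless.
Decomposition 2: common = {D, E}, closure = {D, E} → lossy.
Decomposition 3: common = {E, F}, closure = {B, C, D, E, F} → lossless.

Decomposition 2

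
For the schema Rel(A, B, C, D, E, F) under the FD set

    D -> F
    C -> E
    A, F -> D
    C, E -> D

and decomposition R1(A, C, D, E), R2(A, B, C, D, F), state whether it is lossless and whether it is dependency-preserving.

Lossless test: (A, C, D)⁺ = {A, C, D, E, F}, which contains all of one fragment — lossless.
Dependency preservation: every FD's attributes lie within a single fragment, so each can be enforced locally — preserved.

lossless and dependency-preserving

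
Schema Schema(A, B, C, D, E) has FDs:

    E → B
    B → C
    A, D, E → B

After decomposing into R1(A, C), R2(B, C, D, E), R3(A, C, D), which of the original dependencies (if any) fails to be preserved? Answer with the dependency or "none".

E → B lies within R2.
B → C lies within R2.
A, D, E → B: restricted closure across fragments reaches B.
Every dependency is enforceable on the fragments, so the decomposition is dependency-preserving.

none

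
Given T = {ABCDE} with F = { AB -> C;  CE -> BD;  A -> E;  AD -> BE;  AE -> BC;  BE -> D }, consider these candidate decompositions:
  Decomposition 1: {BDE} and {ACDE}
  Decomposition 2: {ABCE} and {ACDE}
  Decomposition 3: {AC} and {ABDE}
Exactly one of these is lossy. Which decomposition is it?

Decomposition 1: common = {DE}, closure = {DE} → lossy.
Decomposition 2: common = {ACE}, closure = {ABCDE} → lossless.
Decomposition 3: common = {A}, closure = {ABCDE} → lossless.

Decomposition 1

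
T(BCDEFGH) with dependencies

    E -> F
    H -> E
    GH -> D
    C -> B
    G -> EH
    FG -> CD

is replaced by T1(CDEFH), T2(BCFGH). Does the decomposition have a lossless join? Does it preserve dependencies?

Lossless test: (CFH)⁺ = {BCEFH}, which is a superkey of neither fragment — lossy.
Dependency preservation: the restricted closure of {GH} across the fragments never reaches {D}, so GH → D cannot be enforced without a join — not preserved.

lossy and not dependency-preserving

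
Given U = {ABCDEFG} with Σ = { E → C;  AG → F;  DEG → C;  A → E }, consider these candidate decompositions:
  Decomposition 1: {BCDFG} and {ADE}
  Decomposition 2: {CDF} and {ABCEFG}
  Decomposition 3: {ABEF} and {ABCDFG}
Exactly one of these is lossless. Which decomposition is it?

Decomposition 1: common = {D}, closure = {D} → lossy.
Decomposition 2: common = {CF}, closure = {CF} → lossy.
Decomposition 3: common = {ABF}, closure = {ABCEF} → lossless.

Decomposition 3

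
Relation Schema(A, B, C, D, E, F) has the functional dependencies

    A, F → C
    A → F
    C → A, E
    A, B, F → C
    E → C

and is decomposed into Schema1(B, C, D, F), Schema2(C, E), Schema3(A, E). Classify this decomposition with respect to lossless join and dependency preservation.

lossless and dependency-preserving

Lossless test (chase): Rows 1 and 2 agree on C; apply C→A, E and equate their A, E entries. Rows 1 and 3 agree on E; apply E→C and equate their C entries. Rows 1 and 2 agree on A; apply A→F and equate their F entries. Rows 1 and 3 agree on C; apply C→A, E and equate their A, E entries. Rows 1 and 3 agree on A; apply A→F and equate their F entries. Row 1 is now all distinguished symbols — the join is lossless.
Dependency preservation: A, F → C; A → F; C → A, E; A, B, F → C are not contained in any single fragment, but the restricted closure of each left-hand side across the fragments still reaches the right-hand side; the remaining FDs each lie inside some fragment. All dependencies are preserved.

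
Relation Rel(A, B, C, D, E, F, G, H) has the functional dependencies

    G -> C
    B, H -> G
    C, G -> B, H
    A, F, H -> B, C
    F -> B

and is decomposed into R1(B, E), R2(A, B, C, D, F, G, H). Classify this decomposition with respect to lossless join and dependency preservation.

lossy but dependency-preserving

Lossless test: (B)⁺ = {B}, which is a superkey of neither fragment — lossy.
Dependency preservation: every FD's attributes lie within a single fragment, so each can be enforced locally — preserved.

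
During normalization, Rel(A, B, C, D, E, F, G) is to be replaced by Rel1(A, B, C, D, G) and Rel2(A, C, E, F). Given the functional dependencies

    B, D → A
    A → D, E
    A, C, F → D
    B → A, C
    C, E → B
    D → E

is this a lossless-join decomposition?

No

Common attributes: Rel1 ∩ Rel2 = {A, C}.
Closure of {A, C}: A → D, E applies, adding D, E; C, E → B applies, adding B. So (A, C)⁺ = {A, B, C, D, E}.
The closure contains neither all of Rel1 = {A, B, C, D, G} nor all of Rel2 = {A, C, E, F}, so the common attributes are not a superkey of either fragment. The join is lossy.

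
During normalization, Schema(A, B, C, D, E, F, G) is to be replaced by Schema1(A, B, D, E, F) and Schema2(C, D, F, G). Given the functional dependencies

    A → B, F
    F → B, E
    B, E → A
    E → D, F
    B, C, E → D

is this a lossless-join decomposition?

Common attributes: Schema1 ∩ Schema2 = {D, F}.
Closure of {D, F}: F → B, E applies, adding B, E; B, E → A applies, adding A. So (D, F)⁺ = {A, B, D, E, F}.
This closure contains every attribute of Schema1, so Schema1 ∩ Schema2 → Schema1. The join is lossless.

Yes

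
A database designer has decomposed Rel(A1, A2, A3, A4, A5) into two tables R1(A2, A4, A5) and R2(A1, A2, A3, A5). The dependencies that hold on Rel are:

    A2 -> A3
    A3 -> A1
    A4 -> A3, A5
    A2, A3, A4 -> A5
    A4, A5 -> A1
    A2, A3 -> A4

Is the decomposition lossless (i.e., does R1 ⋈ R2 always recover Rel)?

Yes

Common attributes: R1 ∩ R2 = {A2, A5}.
Closure of {A2, A5}: A2 → A3 applies, adding A3; A3 → A1 applies, adding A1; A2, A3 → A4 applies, adding A4. So (A2, A5)⁺ = {A1, A2, A3, A4, A5}.
This closure contains every attribute of R1, so R1 ∩ R2 → R1. The join is lossless.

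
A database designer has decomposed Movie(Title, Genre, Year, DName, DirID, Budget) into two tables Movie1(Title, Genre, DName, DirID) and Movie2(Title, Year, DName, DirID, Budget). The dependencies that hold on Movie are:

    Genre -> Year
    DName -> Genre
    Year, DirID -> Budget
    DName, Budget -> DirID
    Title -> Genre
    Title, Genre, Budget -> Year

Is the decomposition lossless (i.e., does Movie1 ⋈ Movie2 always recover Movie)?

Common attributes: Movie1 ∩ Movie2 = {Title, DName, DirID}.
Closure of {Title, DName, DirID}: DName → Genre applies, adding Genre; Genre → Year applies, adding Year; Year, DirID → Budget applies, adding Budget. So (Title, DName, DirID)⁺ = {Title, Genre, Year, DName, DirID, Budget}.
This closure contains every attribute of Movie1, so Movie1 ∩ Movie2 → Movie1. The join is lossless.

Yes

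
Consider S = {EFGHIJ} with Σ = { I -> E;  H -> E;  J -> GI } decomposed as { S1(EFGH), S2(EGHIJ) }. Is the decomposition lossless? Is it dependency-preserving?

Lossless test: (EGH)⁺ = {EGH}, which is a superkey of neither fragment — lossy.
Dependency preservation: every FD's attributes lie within a single fragment, so each can be enforced locally — preserved.

lossy but dependency-preserving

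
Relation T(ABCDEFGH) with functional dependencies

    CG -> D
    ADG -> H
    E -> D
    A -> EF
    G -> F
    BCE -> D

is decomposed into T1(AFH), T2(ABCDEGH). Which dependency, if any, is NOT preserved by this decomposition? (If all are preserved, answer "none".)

Check G → F: no single fragment contains all of {FG}, and the restricted closure of {G} across the fragments never reaches {F}.
CG → D is preserved.
ADG → H is preserved.
E → D is preserved.
A → EF is preserved.
BCE → D is preserved.

G -> F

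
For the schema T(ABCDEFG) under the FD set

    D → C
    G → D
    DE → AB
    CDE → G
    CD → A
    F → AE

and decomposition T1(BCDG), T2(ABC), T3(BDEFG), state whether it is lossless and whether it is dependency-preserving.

lossy and not dependency-preserving

Lossless test (chase): Rows 1 and 3 agree on D; apply D→C and equate their C entries. Rows 1 and 3 agree on CD; apply CD→A and equate their A entries. No row becomes fully distinguished — the join is lossy.
Dependency preservation: the restricted closure of {DE} across the fragments never reaches {AB}, so DE → AB cannot be enforced without a join — not preserved.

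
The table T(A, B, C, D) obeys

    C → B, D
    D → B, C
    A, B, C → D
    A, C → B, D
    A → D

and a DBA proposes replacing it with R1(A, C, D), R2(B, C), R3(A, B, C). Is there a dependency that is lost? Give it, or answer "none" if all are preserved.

none

C → B, D: restricted closure across fragments reaches B, D.
D → B, C: restricted closure across fragments reaches B, C.
A, B, C → D: restricted closure across fragments reaches D.
A, C → B, D: restricted closure across fragments reaches B, D.
A → D lies within R1.
Every dependency is enforceable on the fragments, so the decomposition is dependency-preserving.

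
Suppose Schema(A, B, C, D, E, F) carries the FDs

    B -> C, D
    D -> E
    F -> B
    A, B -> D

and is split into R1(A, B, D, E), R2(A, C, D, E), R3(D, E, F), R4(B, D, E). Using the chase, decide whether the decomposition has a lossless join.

No

Chase test. Columns are A, B, C, D, E, F; row i has aⱼ where attribute j ∈ Ri, else bᵢⱼ.
Initial tableau (one row per fragment):
  row 1: a1 a2 b13 a4 a5 b16
  row 2: a1 b22 a3 a4 a5 b26
  row 3: b31 b32 b33 a4 a5 a6
  row 4: b41 a2 b43 a4 a5 b46
Rows 1 and 4 agree on B; apply B→C, D and equate their C, D entries.
No row becomes fully distinguished — the join is lossy.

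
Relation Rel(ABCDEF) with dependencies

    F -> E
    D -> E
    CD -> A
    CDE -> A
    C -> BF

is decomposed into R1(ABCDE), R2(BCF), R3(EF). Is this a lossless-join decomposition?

Chase test. Columns are ABCDEF; row i has aⱼ where attribute j ∈ Ri, else bᵢⱼ.
Initial tableau (one row per fragment):
  row 1: a1 a2 a3 a4 a5 b16
  row 2: b21 a2 a3 b24 b25 a6
  row 3: b31 b32 b33 b34 a5 a6
Rows 2 and 3 agree on F; apply F→E and equate their E entries.
Rows 1 and 2 agree on C; apply C→BF and equate their BF entries.
Row 1 is now all distinguished symbols — the join is lossless.

Yes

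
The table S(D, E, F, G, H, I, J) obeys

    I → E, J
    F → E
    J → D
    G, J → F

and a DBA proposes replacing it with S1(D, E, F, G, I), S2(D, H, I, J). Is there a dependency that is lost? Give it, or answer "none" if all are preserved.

G, J → F

Check G, J → F: no single fragment contains all of {F, G, J}, and the restricted closure of {G, J} across the fragments never reaches {F}.
I → E, J is preserved.
F → E is preserved.
J → D is preserved.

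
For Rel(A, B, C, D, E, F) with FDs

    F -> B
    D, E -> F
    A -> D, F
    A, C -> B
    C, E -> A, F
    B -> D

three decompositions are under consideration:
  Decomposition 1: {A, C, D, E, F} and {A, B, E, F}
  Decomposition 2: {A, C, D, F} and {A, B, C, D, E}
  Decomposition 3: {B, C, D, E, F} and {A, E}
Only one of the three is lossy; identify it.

Decomposition 3

Decomposition 1: common = {A, E, F}, closure = {A, B, D, E, F} → lossless.
Decomposition 2: common = {A, C, D}, closure = {A, B, C, D, F} → lossless.
Decomposition 3: common = {E}, closure = {E} → lossy.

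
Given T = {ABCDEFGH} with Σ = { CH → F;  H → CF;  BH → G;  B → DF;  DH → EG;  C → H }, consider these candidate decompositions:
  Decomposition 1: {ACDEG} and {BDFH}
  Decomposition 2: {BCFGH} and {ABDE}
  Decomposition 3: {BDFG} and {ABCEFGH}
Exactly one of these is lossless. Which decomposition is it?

Decomposition 1: common = {D}, closure = {D} → lossy.
Decomposition 2: common = {B}, closure = {BDF} → lossy.
Decomposition 3: common = {BFG}, closure = {BDFG} → lossless.

Decomposition 3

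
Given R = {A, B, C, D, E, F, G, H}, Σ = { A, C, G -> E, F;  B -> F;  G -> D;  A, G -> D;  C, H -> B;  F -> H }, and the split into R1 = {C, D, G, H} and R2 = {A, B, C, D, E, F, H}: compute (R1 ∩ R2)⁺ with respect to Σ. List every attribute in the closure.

R1 ∩ R2 = {C, D, H}.
C, H → B applies, adding B
B → F applies, adding F
Closure: {B, C, D, F, H}.

B, C, D, F, H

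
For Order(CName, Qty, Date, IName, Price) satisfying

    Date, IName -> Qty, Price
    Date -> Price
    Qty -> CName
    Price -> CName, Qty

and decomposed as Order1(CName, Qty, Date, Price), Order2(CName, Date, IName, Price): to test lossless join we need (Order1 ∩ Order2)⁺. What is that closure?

Order1 ∩ Order2 = {CName, Date, Price}.
Price → CName, Qty applies, adding Qty
Closure: {CName, Qty, Date, Price}.

CName, Qty, Date, Price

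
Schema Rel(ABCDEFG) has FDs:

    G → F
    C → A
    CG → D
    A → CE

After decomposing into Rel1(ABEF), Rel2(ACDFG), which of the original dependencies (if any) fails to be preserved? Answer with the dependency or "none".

none

G → F lies within Rel2.
C → A lies within Rel2.
CG → D lies within Rel2.
A → CE: restricted closure across fragments reaches CE.
Every dependency is enforceable on the fragments, so the decomposition is dependency-preserving.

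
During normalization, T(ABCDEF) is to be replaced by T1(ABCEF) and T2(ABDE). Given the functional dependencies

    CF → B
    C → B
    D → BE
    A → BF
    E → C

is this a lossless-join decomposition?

Yes

Common attributes: T1 ∩ T2 = {ABE}.
Closure of {ABE}: A → BF applies, adding F; E → C applies, adding C. So (ABE)⁺ = {ABCEF}.
This closure contains every attribute of T1, so T1 ∩ T2 → T1. The join is lossless.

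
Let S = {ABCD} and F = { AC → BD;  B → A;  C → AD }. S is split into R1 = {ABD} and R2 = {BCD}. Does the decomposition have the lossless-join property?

Common attributes: R1 ∩ R2 = {BD}.
Closure of {BD}: B → A applies, adding A. So (BD)⁺ = {ABD}.
This closure contains every attribute of R1, so R1 ∩ R2 → R1. The join is lossless.

Yes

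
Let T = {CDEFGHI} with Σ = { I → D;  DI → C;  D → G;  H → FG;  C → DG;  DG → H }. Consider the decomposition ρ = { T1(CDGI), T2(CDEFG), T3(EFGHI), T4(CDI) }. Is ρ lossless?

Chase test. Columns are CDEFGHI; row i has aⱼ where attribute j ∈ Ti, else bᵢⱼ.
Initial tableau (one row per fragment):
  row 1: a1 a2 b13 b14 a5 b16 a7
  row 2: a1 a2 a3 a4 a5 b26 b27
  row 3: b31 b32 a3 a4 a5 a6 a7
  row 4: a1 a2 b43 b44 b45 b46 a7
Rows 1 and 3 agree on I; apply I→D and equate their D entries.
Rows 1 and 3 agree on DI; apply DI→C and equate their C entries.
Rows 1 and 4 agree on D; apply D→G and equate their G entries.
Rows 1 and 2 agree on DG; apply DG→H and equate their H entries.
Rows 1 and 3 agree on DG; apply DG→H and equate their H entries.
Rows 1 and 4 agree on DG; apply DG→H and equate their H entries.
Rows 1 and 2 agree on H; apply H→FG and equate their FG entries.
Rows 1 and 4 agree on H; apply H→FG and equate their FG entries.
Row 3 is now all distinguished symbols — the join is lossless.

Yes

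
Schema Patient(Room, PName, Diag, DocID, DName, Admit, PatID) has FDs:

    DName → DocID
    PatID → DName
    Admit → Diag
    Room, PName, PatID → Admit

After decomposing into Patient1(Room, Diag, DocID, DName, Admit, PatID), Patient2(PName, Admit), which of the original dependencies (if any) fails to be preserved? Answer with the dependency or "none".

Check Room, PName, PatID → Admit: no single fragment contains all of {Room, PName, Admit, PatID}, and the restricted closure of {Room, PName, PatID} across the fragments never reaches {Admit}.
DName → DocID is preserved.
PatID → DName is preserved.
Admit → Diag is preserved.

Room, PName, PatID → Admit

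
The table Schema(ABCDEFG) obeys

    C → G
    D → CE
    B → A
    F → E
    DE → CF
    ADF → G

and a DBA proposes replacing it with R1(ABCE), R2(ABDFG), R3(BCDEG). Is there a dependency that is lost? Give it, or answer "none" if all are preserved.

F → E

Check F → E: no single fragment contains all of {EF}, and the restricted closure of {F} across the fragments never reaches {E}.
C → G is preserved.
D → CE is preserved.
B → A is preserved.
DE → CF is preserved.
ADF → G is preserved.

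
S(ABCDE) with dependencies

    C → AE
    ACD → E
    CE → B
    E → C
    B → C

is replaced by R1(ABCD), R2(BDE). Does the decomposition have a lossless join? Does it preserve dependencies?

Lossless test: (BD)⁺ = {ABCDE}, which contains all of one fragment — lossless.
Dependency preservation: C → AE; ACD → E; CE → B; E → C are not contained in any single fragment, but the restricted closure of each left-hand side across the fragments still reaches the right-hand side; the remaining FDs each lie inside some fragment. All dependencies are preserved.

lossless and dependency-preserving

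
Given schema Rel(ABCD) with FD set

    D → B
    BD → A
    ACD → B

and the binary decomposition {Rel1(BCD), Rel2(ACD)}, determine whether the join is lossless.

Yes

Common attributes: Rel1 ∩ Rel2 = {CD}.
Closure of {CD}: D → B applies, adding B; BD → A applies, adding A. So (CD)⁺ = {ABCD}.
This closure contains every attribute of Rel1, so Rel1 ∩ Rel2 → Rel1. The join is lossless.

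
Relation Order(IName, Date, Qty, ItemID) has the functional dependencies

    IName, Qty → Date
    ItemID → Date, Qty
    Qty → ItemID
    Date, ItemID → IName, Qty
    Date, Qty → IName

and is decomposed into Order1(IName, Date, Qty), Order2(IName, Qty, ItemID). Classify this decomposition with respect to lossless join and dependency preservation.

lossless and dependency-preserving

Lossless test: (IName, Qty)⁺ = {IName, Date, Qty, ItemID}, which contains all of one fragment — lossless.
Dependency preservation: ItemID → Date, Qty; Date, ItemID → IName, Qty are not contained in any single fragment, but the restricted closure of each left-hand side across the fragments still reaches the right-hand side; the remaining FDs each lie inside some fragment. All dependencies are preserved.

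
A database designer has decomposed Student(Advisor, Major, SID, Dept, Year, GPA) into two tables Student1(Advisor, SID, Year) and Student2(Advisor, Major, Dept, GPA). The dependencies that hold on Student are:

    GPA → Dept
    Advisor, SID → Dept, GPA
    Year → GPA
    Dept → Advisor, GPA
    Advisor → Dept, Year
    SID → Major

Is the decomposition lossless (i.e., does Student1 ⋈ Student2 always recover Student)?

Common attributes: Student1 ∩ Student2 = {Advisor}.
Closure of {Advisor}: Advisor → Dept, Year applies, adding Dept, Year; Year → GPA applies, adding GPA. So (Advisor)⁺ = {Advisor, Dept, Year, GPA}.
The closure contains neither all of Student1 = {Advisor, SID, Year} nor all of Student2 = {Advisor, Major, Dept, GPA}, so the common attributes are not a superkey of either fragment. The join is lossy.

No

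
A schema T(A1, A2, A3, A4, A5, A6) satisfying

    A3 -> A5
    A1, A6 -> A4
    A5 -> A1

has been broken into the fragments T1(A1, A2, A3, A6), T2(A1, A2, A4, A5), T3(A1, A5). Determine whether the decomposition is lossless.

Chase test. Columns are A1, A2, A3, A4, A5, A6; row i has aⱼ where attribute j ∈ Ti, else bᵢⱼ.
Initial tableau (one row per fragment):
  row 1: a1 a2 a3 b14 b15 a6
  row 2: a1 a2 b23 a4 a5 b26
  row 3: a1 b32 b33 b34 a5 b36
No row becomes fully distinguished — the join is lossy.

No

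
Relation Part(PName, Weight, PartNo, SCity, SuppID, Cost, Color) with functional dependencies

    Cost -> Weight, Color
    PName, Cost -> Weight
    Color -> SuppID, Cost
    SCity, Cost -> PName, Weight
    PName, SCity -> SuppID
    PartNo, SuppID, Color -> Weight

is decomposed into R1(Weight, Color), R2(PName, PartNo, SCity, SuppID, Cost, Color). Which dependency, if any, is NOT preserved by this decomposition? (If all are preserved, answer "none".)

Cost → Weight, Color: restricted closure across fragments reaches Weight, Color.
PName, Cost → Weight: restricted closure across fragments reaches Weight.
Color → SuppID, Cost lies within R2.
SCity, Cost → PName, Weight: restricted closure across fragments reaches PName, Weight.
PName, SCity → SuppID lies within R2.
PartNo, SuppID, Color → Weight: restricted closure across fragments reaches Weight.
Every dependency is enforceable on the fragments, so the decomposition is dependency-preserving.

none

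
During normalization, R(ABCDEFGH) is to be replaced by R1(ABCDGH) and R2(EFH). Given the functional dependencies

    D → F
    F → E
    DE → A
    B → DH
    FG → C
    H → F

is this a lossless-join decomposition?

Yes

Common attributes: R1 ∩ R2 = {H}.
Closure of {H}: H → F applies, adding F; F → E applies, adding E. So (H)⁺ = {EFH}.
This closure contains every attribute of R2, so R1 ∩ R2 → R2. The join is lossless.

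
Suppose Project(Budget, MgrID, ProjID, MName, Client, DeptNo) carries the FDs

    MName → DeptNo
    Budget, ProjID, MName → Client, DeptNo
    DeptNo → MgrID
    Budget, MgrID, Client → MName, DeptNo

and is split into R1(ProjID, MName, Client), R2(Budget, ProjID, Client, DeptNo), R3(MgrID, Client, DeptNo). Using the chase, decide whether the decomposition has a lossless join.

Chase test. Columns are Budget, MgrID, ProjID, MName, Client, DeptNo; row i has aⱼ where attribute j ∈ Ri, else bᵢⱼ.
Initial tableau (one row per fragment):
  row 1: b11 b12 a3 a4 a5 b16
  row 2: a1 b22 a3 b24 a5 a6
  row 3: b31 a2 b33 b34 a5 a6
Rows 2 and 3 agree on DeptNo; apply DeptNo→MgrID and equate their MgrID entries.
No row becomes fully distinguished — the join is lossy.

No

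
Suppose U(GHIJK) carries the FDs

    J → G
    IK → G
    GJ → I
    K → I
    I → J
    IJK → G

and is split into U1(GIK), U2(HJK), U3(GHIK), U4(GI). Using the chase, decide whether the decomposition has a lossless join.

Yes

Chase test. Columns are GHIJK; row i has aⱼ where attribute j ∈ Ui, else bᵢⱼ.
Initial tableau (one row per fragment):
  row 1: a1 b12 a3 b14 a5
  row 2: b21 a2 b23 a4 a5
  row 3: a1 a2 a3 b34 a5
  row 4: a1 b42 a3 b44 b45
Rows 1 and 2 agree on K; apply K→I and equate their I entries.
Rows 1 and 2 agree on I; apply I→J and equate their J entries.
Rows 1 and 3 agree on I; apply I→J and equate their J entries.
Rows 1 and 4 agree on I; apply I→J and equate their J entries.
Rows 1 and 2 agree on IJK; apply IJK→G and equate their G entries.
Row 2 is now all distinguished symbols — the join is lossless.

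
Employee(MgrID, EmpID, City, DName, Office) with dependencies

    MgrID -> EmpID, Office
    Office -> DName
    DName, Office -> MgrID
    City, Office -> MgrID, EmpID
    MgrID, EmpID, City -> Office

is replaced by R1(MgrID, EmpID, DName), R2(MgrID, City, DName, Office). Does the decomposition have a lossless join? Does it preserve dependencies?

Lossless test: (MgrID, DName)⁺ = {MgrID, EmpID, DName, Office}, which contains all of one fragment — lossless.
Dependency preservation: MgrID → EmpID, Office; City, Office → MgrID, EmpID; MgrID, EmpID, City → Office are not contained in any single fragment, but the restricted closure of each left-hand side across the fragments still reaches the right-hand side; the remaining FDs each lie inside some fragment. All dependencies are preserved.

lossless and dependency-preserving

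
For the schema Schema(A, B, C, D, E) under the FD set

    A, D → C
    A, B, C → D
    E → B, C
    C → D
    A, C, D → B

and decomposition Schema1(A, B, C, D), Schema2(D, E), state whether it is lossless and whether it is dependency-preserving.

Lossless test: (D)⁺ = {D}, which is a superkey of neither fragment — lossy.
Dependency preservation: the restricted closure of {E} across the fragments never reaches {B, C}, so E → B, C cannot be enforced without a join — not preserved.

lossy and not dependency-preserving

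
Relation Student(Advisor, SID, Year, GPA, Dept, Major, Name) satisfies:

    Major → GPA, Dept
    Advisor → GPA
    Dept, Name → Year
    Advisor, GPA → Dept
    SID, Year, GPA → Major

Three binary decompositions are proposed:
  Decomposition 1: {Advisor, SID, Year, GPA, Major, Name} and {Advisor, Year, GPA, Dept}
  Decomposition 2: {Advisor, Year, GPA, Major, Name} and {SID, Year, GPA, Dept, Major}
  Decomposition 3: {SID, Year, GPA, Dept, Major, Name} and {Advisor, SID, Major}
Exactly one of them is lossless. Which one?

Decomposition 1: common = {Advisor, Year, GPA}, closure = {Advisor, Year, GPA, Dept} → lossless.
Decomposition 2: common = {Year, GPA, Major}, closure = {Year, GPA, Dept, Major} → lossy.
Decomposition 3: common = {SID, Major}, closure = {SID, GPA, Dept, Major} → lossy.

Decomposition 1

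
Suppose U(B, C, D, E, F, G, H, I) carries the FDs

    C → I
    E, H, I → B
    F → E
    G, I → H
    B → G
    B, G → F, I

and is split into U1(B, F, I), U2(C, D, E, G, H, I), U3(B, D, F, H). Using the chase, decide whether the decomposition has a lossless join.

No

Chase test. Columns are B, C, D, E, F, G, H, I; row i has aⱼ where attribute j ∈ Ui, else bᵢⱼ.
Initial tableau (one row per fragment):
  row 1: a1 b12 b13 b14 a5 b16 b17 a8
  row 2: b21 a2 a3 a4 b25 a6 a7 a8
  row 3: a1 b32 a3 b34 a5 b36 a7 b38
Rows 1 and 3 agree on F; apply F→E and equate their E entries.
Rows 1 and 3 agree on B; apply B→G and equate their G entries.
Rows 1 and 3 agree on B, G; apply B, G→F, I and equate their F, I entries.
Rows 1 and 3 agree on G, I; apply G, I→H and equate their H entries.
No row becomes fully distinguished — the join is lossy.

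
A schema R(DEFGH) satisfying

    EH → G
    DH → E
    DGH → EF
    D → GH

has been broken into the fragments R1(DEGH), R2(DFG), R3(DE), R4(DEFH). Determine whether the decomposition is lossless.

Chase test. Columns are DEFGH; row i has aⱼ where attribute j ∈ Ri, else bᵢⱼ.
Initial tableau (one row per fragment):
  row 1: a1 a2 b13 a4 a5
  row 2: a1 b22 a3 a4 b25
  row 3: a1 a2 b33 b34 b35
  row 4: a1 a2 a3 b44 a5
Rows 1 and 4 agree on EH; apply EH→G and equate their G entries.
Rows 1 and 4 agree on DGH; apply DGH→EF and equate their EF entries.
Rows 1 and 2 agree on D; apply D→GH and equate their GH entries.
Rows 1 and 3 agree on D; apply D→GH and equate their GH entries.
Rows 1 and 2 agree on DH; apply DH→E and equate their E entries.
Rows 1 and 3 agree on DGH; apply DGH→EF and equate their EF entries.
Row 1 is now all distinguished symbols — the join is lossless.

Yes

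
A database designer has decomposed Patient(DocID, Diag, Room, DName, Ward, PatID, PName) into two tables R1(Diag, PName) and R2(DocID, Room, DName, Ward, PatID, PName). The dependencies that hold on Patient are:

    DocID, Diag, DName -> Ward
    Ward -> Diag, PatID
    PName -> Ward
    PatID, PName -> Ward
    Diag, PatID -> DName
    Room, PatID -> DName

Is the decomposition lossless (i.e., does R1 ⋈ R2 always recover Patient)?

Common attributes: R1 ∩ R2 = {PName}.
Closure of {PName}: PName → Ward applies, adding Ward; Ward → Diag, PatID applies, adding Diag, PatID; Diag, PatID → DName applies, adding DName. So (PName)⁺ = {Diag, DName, Ward, PatID, PName}.
This closure contains every attribute of R1, so R1 ∩ R2 → R1. The join is lossless.

Yes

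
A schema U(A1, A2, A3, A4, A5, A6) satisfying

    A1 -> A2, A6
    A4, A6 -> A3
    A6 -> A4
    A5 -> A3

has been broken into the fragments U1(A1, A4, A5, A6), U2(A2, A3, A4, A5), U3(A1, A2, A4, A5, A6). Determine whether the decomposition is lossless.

Chase test. Columns are A1, A2, A3, A4, A5, A6; row i has aⱼ where attribute j ∈ Ui, else bᵢⱼ.
Initial tableau (one row per fragment):
  row 1: a1 b12 b13 a4 a5 a6
  row 2: b21 a2 a3 a4 a5 b26
  row 3: a1 a2 b33 a4 a5 a6
Rows 1 and 3 agree on A1; apply A1→A2, A6 and equate their A2, A6 entries.
Rows 1 and 3 agree on A4, A6; apply A4, A6→A3 and equate their A3 entries.
Rows 1 and 2 agree on A5; apply A5→A3 and equate their A3 entries.
Row 1 is now all distinguished symbols — the join is lossless.

Yes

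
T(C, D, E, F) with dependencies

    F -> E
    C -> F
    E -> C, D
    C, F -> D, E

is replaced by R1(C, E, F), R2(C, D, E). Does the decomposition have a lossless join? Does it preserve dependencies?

lossless and dependency-preserving

Lossless test: (C, E)⁺ = {C, D, E, F}, which contains all of one fragment — lossless.
Dependency preservation: C, F → D, E is not contained in any single fragment, but the restricted closure of its left-hand side across the fragments still reaches the right-hand side; the remaining FDs each lie inside some fragment. All dependencies are preserved.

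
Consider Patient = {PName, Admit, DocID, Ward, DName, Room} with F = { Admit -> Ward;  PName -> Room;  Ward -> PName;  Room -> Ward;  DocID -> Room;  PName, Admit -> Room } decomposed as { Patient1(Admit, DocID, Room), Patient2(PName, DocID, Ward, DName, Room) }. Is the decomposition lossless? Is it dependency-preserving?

lossy but dependency-preserving

Lossless test: (DocID, Room)⁺ = {PName, DocID, Ward, Room}, which is a superkey of neither fragment — lossy.
Dependency preservation: Admit → Ward; PName, Admit → Room are not contained in any single fragment, but the restricted closure of each left-hand side across the fragments still reaches the right-hand side; the remaining FDs each lie inside some fragment. All dependencies are preserved.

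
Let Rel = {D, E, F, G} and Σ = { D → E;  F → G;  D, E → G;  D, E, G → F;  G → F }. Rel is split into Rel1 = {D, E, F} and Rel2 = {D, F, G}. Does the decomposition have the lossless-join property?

Yes

Common attributes: Rel1 ∩ Rel2 = {D, F}.
Closure of {D, F}: D → E applies, adding E; F → G applies, adding G. So (D, F)⁺ = {D, E, F, G}.
This closure contains every attribute of Rel1, so Rel1 ∩ Rel2 → Rel1. The join is lossless.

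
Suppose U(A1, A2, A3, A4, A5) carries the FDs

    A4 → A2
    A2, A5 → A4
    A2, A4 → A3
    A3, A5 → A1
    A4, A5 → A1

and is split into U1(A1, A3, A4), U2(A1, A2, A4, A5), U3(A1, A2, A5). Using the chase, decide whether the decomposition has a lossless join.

Yes

Chase test. Columns are A1, A2, A3, A4, A5; row i has aⱼ where attribute j ∈ Ui, else bᵢⱼ.
Initial tableau (one row per fragment):
  row 1: a1 b12 a3 a4 b15
  row 2: a1 a2 b23 a4 a5
  row 3: a1 a2 b33 b34 a5
Rows 1 and 2 agree on A4; apply A4→A2 and equate their A2 entries.
Rows 2 and 3 agree on A2, A5; apply A2, A5→A4 and equate their A4 entries.
Rows 1 and 2 agree on A2, A4; apply A2, A4→A3 and equate their A3 entries.
Rows 1 and 3 agree on A2, A4; apply A2, A4→A3 and equate their A3 entries.
Row 2 is now all distinguished symbols — the join is lossless.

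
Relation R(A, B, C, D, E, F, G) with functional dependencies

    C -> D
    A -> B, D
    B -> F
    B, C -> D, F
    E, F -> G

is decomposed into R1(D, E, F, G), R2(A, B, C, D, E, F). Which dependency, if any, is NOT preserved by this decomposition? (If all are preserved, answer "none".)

C → D lies within R2.
A → B, D lies within R2.
B → F lies within R2.
B, C → D, F lies within R2.
E, F → G lies within R1.
Every dependency is enforceable on the fragments, so the decomposition is dependency-preserving.

none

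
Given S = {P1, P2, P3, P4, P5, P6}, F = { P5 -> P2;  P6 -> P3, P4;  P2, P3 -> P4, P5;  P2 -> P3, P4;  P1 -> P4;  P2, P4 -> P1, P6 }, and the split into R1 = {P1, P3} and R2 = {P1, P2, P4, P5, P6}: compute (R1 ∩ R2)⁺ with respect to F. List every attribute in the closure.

R1 ∩ R2 = {P1}.
P1 → P4 applies, adding P4
Closure: {P1, P4}.

P1, P4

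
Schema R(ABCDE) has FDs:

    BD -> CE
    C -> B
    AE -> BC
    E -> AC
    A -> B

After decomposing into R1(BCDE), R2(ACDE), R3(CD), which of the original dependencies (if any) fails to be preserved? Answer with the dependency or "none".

Check A → B: no single fragment contains all of {AB}, and the restricted closure of {A} across the fragments never reaches {B}.
BD → CE is preserved.
C → B is preserved.
AE → BC is preserved.
E → AC is preserved.

A -> B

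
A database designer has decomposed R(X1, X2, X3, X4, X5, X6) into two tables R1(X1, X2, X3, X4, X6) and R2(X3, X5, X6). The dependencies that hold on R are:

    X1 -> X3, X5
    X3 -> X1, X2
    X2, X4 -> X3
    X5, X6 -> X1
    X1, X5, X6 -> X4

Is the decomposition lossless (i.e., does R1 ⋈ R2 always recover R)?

Yes

Common attributes: R1 ∩ R2 = {X3, X6}.
Closure of {X3, X6}: X3 → X1, X2 applies, adding X1, X2; X1 → X3, X5 applies, adding X5; X1, X5, X6 → X4 applies, adding X4. So (X3, X6)⁺ = {X1, X2, X3, X4, X5, X6}.
This closure contains every attribute of R1, so R1 ∩ R2 → R1. The join is lossless.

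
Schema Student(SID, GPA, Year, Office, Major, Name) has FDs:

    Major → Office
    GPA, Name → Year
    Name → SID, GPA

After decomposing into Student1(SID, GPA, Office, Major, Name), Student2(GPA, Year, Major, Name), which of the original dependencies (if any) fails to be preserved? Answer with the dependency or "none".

Major → Office lies within Student1.
GPA, Name → Year lies within Student2.
Name → SID, GPA lies within Student1.
Every dependency is enforceable on the fragments, so the decomposition is dependency-preserving.

none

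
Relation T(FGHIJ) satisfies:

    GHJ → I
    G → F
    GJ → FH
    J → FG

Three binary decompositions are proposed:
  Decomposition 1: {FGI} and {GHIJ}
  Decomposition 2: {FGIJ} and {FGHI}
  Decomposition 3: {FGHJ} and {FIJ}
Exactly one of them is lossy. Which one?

Decomposition 1: common = {GI}, closure = {FGI} → lossless.
Decomposition 2: common = {FGI}, closure = {FGI} → lossy.
Decomposition 3: common = {FJ}, closure = {FGHIJ} → lossless.

Decomposition 2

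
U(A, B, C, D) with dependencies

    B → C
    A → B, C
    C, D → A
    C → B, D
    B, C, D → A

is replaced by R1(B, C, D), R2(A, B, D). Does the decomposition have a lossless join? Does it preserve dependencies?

Lossless test: (B, D)⁺ = {A, B, C, D}, which contains all of one fragment — lossless.
Dependency preservation: A → B, C; C, D → A; B, C, D → A are not contained in any single fragment, but the restricted closure of each left-hand side across the fragments still reaches the right-hand side; the remaining FDs each lie inside some fragment. All dependencies are preserved.

lossless and dependency-preserving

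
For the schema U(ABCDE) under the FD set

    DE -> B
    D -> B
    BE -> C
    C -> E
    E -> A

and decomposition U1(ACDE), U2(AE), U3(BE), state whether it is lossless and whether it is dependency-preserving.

Lossless test (chase): Rows 1 and 3 agree on E; apply E→A and equate their A entries. No row becomes fully distinguished — the join is lossy.
Dependency preservation: the restricted closure of {DE} across the fragments never reaches {B}, so DE → B cannot be enforced without a join — not preserved.

lossy and not dependency-preserving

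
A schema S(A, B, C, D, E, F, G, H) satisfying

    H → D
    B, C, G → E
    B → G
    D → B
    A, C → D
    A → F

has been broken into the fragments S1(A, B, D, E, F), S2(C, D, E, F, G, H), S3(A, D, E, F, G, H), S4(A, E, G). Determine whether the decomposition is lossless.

No

Chase test. Columns are A, B, C, D, E, F, G, H; row i has aⱼ where attribute j ∈ Si, else bᵢⱼ.
Initial tableau (one row per fragment):
  row 1: a1 a2 b13 a4 a5 a6 b17 b18
  row 2: b21 b22 a3 a4 a5 a6 a7 a8
  row 3: a1 b32 b33 a4 a5 a6 a7 a8
  row 4: a1 b42 b43 b44 a5 b46 a7 b48
Rows 1 and 2 agree on D; apply D→B and equate their B entries.
Rows 1 and 3 agree on D; apply D→B and equate their B entries.
Rows 1 and 4 agree on A; apply A→F and equate their F entries.
Rows 1 and 2 agree on B; apply B→G and equate their G entries.
No row becomes fully distinguished — the join is lossy.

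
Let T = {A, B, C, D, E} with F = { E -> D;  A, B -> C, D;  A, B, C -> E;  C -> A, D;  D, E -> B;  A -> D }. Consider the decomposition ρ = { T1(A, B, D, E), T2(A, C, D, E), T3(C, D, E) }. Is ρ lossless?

Yes

Chase test. Columns are A, B, C, D, E; row i has aⱼ where attribute j ∈ Ti, else bᵢⱼ.
Initial tableau (one row per fragment):
  row 1: a1 a2 b13 a4 a5
  row 2: a1 b22 a3 a4 a5
  row 3: b31 b32 a3 a4 a5
Rows 2 and 3 agree on C; apply C→A, D and equate their A, D entries.
Rows 1 and 2 agree on D, E; apply D, E→B and equate their B entries.
Rows 1 and 3 agree on D, E; apply D, E→B and equate their B entries.
Rows 1 and 2 agree on A, B; apply A, B→C, D and equate their C, D entries.
Row 1 is now all distinguished symbols — the join is lossless.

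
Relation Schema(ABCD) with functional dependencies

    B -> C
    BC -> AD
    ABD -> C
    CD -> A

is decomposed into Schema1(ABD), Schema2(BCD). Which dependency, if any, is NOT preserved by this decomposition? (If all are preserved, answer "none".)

Check CD → A: no single fragment contains all of {ACD}, and the restricted closure of {CD} across the fragments never reaches {A}.
B → C is preserved.
BC → AD is preserved.
ABD → C is preserved.

CD -> A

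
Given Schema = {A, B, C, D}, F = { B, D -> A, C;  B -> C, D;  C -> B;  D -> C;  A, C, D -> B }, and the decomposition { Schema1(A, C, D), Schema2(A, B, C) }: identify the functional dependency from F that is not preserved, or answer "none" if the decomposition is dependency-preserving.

none

B, D → A, C: restricted closure across fragments reaches A, C.
B → C, D: restricted closure across fragments reaches C, D.
C → B lies within Schema2.
D → C lies within Schema1.
A, C, D → B: restricted closure across fragments reaches B.
Every dependency is enforceable on the fragments, so the decomposition is dependency-preserving.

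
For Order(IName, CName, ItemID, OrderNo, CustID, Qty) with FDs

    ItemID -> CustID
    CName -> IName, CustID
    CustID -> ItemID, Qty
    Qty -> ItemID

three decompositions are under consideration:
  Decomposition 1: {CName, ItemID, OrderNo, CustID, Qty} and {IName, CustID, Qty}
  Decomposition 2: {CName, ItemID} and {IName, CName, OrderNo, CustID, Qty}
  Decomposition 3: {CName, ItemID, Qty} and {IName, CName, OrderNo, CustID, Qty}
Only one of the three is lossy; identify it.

Decomposition 1

Decomposition 1: common = {CustID, Qty}, closure = {ItemID, CustID, Qty} → lossy.
Decomposition 2: common = {CName}, closure = {IName, CName, ItemID, CustID, Qty} → lossless.
Decomposition 3: common = {CName, Qty}, closure = {IName, CName, ItemID, CustID, Qty} → lossless.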